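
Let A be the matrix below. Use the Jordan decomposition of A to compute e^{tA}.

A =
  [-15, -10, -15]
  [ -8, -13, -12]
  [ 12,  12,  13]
e^{tA} =
  [-10*t*exp(-5*t) + exp(-5*t), -10*t*exp(-5*t), -15*t*exp(-5*t)]
  [-8*t*exp(-5*t), -8*t*exp(-5*t) + exp(-5*t), -12*t*exp(-5*t)]
  [12*t*exp(-5*t), 12*t*exp(-5*t), 18*t*exp(-5*t) + exp(-5*t)]

Strategy: write A = P · J · P⁻¹ where J is a Jordan canonical form, so e^{tA} = P · e^{tJ} · P⁻¹, and e^{tJ} can be computed block-by-block.

A has Jordan form
J =
  [-5,  1,  0]
  [ 0, -5,  0]
  [ 0,  0, -5]
(up to reordering of blocks).

Per-block formulas:
  For a 1×1 block at λ = -5: exp(t · [-5]) = [e^(-5t)].
  For a 2×2 Jordan block J_2(-5): exp(t · J_2(-5)) = e^(-5t)·(I + t·N), where N is the 2×2 nilpotent shift.

After assembling e^{tJ} and conjugating by P, we get:

e^{tA} =
  [-10*t*exp(-5*t) + exp(-5*t), -10*t*exp(-5*t), -15*t*exp(-5*t)]
  [-8*t*exp(-5*t), -8*t*exp(-5*t) + exp(-5*t), -12*t*exp(-5*t)]
  [12*t*exp(-5*t), 12*t*exp(-5*t), 18*t*exp(-5*t) + exp(-5*t)]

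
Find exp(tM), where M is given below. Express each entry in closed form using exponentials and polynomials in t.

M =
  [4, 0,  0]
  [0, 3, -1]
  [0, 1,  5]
e^{tM} =
  [exp(4*t), 0, 0]
  [0, -t*exp(4*t) + exp(4*t), -t*exp(4*t)]
  [0, t*exp(4*t), t*exp(4*t) + exp(4*t)]

Strategy: write M = P · J · P⁻¹ where J is a Jordan canonical form, so e^{tM} = P · e^{tJ} · P⁻¹, and e^{tJ} can be computed block-by-block.

M has Jordan form
J =
  [4, 1, 0]
  [0, 4, 0]
  [0, 0, 4]
(up to reordering of blocks).

Per-block formulas:
  For a 2×2 Jordan block J_2(4): exp(t · J_2(4)) = e^(4t)·(I + t·N), where N is the 2×2 nilpotent shift.
  For a 1×1 block at λ = 4: exp(t · [4]) = [e^(4t)].

After assembling e^{tJ} and conjugating by P, we get:

e^{tM} =
  [exp(4*t), 0, 0]
  [0, -t*exp(4*t) + exp(4*t), -t*exp(4*t)]
  [0, t*exp(4*t), t*exp(4*t) + exp(4*t)]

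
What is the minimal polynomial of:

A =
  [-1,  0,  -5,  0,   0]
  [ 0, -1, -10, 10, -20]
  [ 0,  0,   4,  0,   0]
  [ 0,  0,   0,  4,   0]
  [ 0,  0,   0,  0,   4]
x^2 - 3*x - 4

The characteristic polynomial is χ_A(x) = (x - 4)^3*(x + 1)^2, so the eigenvalues are known. The minimal polynomial is
  m_A(x) = Π_λ (x − λ)^{k_λ}
where k_λ is the size of the *largest* Jordan block for λ (equivalently, the smallest k with (A − λI)^k v = 0 for every generalised eigenvector v of λ).

  λ = -1: largest Jordan block has size 1, contributing (x + 1)
  λ = 4: largest Jordan block has size 1, contributing (x − 4)

So m_A(x) = (x - 4)*(x + 1) = x^2 - 3*x - 4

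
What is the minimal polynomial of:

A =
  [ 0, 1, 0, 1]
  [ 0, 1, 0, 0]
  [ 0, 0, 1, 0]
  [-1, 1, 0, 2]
x^2 - 2*x + 1

The characteristic polynomial is χ_A(x) = (x - 1)^4, so the eigenvalues are known. The minimal polynomial is
  m_A(x) = Π_λ (x − λ)^{k_λ}
where k_λ is the size of the *largest* Jordan block for λ (equivalently, the smallest k with (A − λI)^k v = 0 for every generalised eigenvector v of λ).

  λ = 1: largest Jordan block has size 2, contributing (x − 1)^2

So m_A(x) = (x - 1)^2 = x^2 - 2*x + 1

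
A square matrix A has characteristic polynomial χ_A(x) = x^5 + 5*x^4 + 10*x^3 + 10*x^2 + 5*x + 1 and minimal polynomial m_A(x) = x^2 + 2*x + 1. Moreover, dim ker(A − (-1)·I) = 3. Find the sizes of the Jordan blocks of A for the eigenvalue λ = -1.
Block sizes for λ = -1: [2, 2, 1]

Step 1 — from the characteristic polynomial, algebraic multiplicity of λ = -1 is 5. From dim ker(A − (-1)·I) = 3, there are exactly 3 Jordan blocks for λ = -1.
Step 2 — from the minimal polynomial, the factor (x + 1)^2 tells us the largest block for λ = -1 has size 2.
Step 3 — with total size 5, 3 blocks, and largest block 2, the block sizes (in nonincreasing order) are [2, 2, 1].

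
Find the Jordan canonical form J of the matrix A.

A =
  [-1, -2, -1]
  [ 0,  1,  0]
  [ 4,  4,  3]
J_2(1) ⊕ J_1(1)

The characteristic polynomial is
  det(x·I − A) = x^3 - 3*x^2 + 3*x - 1 = (x - 1)^3

Eigenvalues and multiplicities (the geometric multiplicity of λ is n − rank(A − λI), which equals the number of Jordan blocks for λ):
  λ = 1: algebraic multiplicity = 3, geometric multiplicity = 2

Determining the block sizes for each eigenvalue:
  λ = 1: 2 blocks summing to 3 forces exactly one block of size 2 and the rest size 1 → block sizes [2, 1]

Assembling the blocks gives a Jordan form
J =
  [1, 1, 0]
  [0, 1, 0]
  [0, 0, 1]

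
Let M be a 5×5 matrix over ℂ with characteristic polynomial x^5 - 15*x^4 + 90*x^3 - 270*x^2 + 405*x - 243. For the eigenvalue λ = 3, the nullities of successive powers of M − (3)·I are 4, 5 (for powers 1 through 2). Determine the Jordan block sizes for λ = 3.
Block sizes for λ = 3: [2, 1, 1, 1]

From the dimensions of kernels of powers, the number of Jordan blocks of size at least j is d_j − d_{j−1} where d_j = dim ker(N^j) (with d_0 = 0). Computing the differences gives [4, 1].
The number of blocks of size exactly k is (#blocks of size ≥ k) − (#blocks of size ≥ k + 1), so the partition is: 3 block(s) of size 1, 1 block(s) of size 2.
In nonincreasing order the block sizes are [2, 1, 1, 1].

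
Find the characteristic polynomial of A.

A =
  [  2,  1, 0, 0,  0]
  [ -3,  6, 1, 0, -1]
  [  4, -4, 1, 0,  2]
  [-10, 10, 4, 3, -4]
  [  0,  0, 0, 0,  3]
x^5 - 15*x^4 + 90*x^3 - 270*x^2 + 405*x - 243

Expanding det(x·I − A) (e.g. by cofactor expansion or by noting that A is similar to its Jordan form J, which has the same characteristic polynomial as A) gives
  χ_A(x) = x^5 - 15*x^4 + 90*x^3 - 270*x^2 + 405*x - 243
which factors as (x - 3)^5. The eigenvalues (with algebraic multiplicities) are λ = 3 with multiplicity 5.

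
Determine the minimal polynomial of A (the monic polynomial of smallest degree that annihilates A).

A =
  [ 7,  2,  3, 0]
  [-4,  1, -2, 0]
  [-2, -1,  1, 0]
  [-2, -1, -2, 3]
x^3 - 9*x^2 + 27*x - 27

The characteristic polynomial is χ_A(x) = (x - 3)^4, so the eigenvalues are known. The minimal polynomial is
  m_A(x) = Π_λ (x − λ)^{k_λ}
where k_λ is the size of the *largest* Jordan block for λ (equivalently, the smallest k with (A − λI)^k v = 0 for every generalised eigenvector v of λ).

  λ = 3: largest Jordan block has size 3, contributing (x − 3)^3

So m_A(x) = (x - 3)^3 = x^3 - 9*x^2 + 27*x - 27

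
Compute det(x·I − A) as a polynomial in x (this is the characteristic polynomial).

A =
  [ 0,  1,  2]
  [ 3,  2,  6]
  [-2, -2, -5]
x^3 + 3*x^2 + 3*x + 1

Expanding det(x·I − A) (e.g. by cofactor expansion or by noting that A is similar to its Jordan form J, which has the same characteristic polynomial as A) gives
  χ_A(x) = x^3 + 3*x^2 + 3*x + 1
which factors as (x + 1)^3. The eigenvalues (with algebraic multiplicities) are λ = -1 with multiplicity 3.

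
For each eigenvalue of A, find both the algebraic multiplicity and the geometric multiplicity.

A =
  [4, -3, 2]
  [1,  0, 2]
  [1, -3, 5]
λ = 3: alg = 3, geom = 2

Step 1 — factor the characteristic polynomial to read off the algebraic multiplicities:
  χ_A(x) = (x - 3)^3

Step 2 — compute geometric multiplicities via the rank-nullity identity g(λ) = n − rank(A − λI):
  rank(A − (3)·I) = 1, so dim ker(A − (3)·I) = n − 1 = 2

Summary:
  λ = 3: algebraic multiplicity = 3, geometric multiplicity = 2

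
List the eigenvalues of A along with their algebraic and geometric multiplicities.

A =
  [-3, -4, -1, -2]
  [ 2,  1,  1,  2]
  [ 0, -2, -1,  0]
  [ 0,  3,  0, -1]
λ = -1: alg = 4, geom = 2

Step 1 — factor the characteristic polynomial to read off the algebraic multiplicities:
  χ_A(x) = (x + 1)^4

Step 2 — compute geometric multiplicities via the rank-nullity identity g(λ) = n − rank(A − λI):
  rank(A − (-1)·I) = 2, so dim ker(A − (-1)·I) = n − 2 = 2

Summary:
  λ = -1: algebraic multiplicity = 4, geometric multiplicity = 2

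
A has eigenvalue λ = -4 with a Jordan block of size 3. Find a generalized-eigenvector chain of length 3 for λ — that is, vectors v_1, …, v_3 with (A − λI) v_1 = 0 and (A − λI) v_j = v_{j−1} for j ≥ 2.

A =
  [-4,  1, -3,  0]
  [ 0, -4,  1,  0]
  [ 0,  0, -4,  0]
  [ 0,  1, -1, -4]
A Jordan chain for λ = -4 of length 3:
v_1 = (1, 0, 0, 1)ᵀ
v_2 = (-3, 1, 0, -1)ᵀ
v_3 = (0, 0, 1, 0)ᵀ

Let N = A − (-4)·I. We want v_3 with N^3 v_3 = 0 but N^2 v_3 ≠ 0; then v_{j-1} := N · v_j for j = 3, …, 2.

Pick v_3 = (0, 0, 1, 0)ᵀ.
Then v_2 = N · v_3 = (-3, 1, 0, -1)ᵀ.
Then v_1 = N · v_2 = (1, 0, 0, 1)ᵀ.

Sanity check: (A − (-4)·I) v_1 = (0, 0, 0, 0)ᵀ = 0. ✓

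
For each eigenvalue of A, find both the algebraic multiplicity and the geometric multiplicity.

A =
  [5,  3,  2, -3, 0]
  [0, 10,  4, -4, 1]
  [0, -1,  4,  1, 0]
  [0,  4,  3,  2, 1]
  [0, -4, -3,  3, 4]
λ = 5: alg = 5, geom = 2

Step 1 — factor the characteristic polynomial to read off the algebraic multiplicities:
  χ_A(x) = (x - 5)^5

Step 2 — compute geometric multiplicities via the rank-nullity identity g(λ) = n − rank(A − λI):
  rank(A − (5)·I) = 3, so dim ker(A − (5)·I) = n − 3 = 2

Summary:
  λ = 5: algebraic multiplicity = 5, geometric multiplicity = 2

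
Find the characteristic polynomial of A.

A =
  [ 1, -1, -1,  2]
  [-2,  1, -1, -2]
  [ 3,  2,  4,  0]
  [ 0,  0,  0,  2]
x^4 - 8*x^3 + 24*x^2 - 32*x + 16

Expanding det(x·I − A) (e.g. by cofactor expansion or by noting that A is similar to its Jordan form J, which has the same characteristic polynomial as A) gives
  χ_A(x) = x^4 - 8*x^3 + 24*x^2 - 32*x + 16
which factors as (x - 2)^4. The eigenvalues (with algebraic multiplicities) are λ = 2 with multiplicity 4.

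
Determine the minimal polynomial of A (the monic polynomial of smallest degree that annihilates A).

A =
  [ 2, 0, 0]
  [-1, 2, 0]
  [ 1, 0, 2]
x^2 - 4*x + 4

The characteristic polynomial is χ_A(x) = (x - 2)^3, so the eigenvalues are known. The minimal polynomial is
  m_A(x) = Π_λ (x − λ)^{k_λ}
where k_λ is the size of the *largest* Jordan block for λ (equivalently, the smallest k with (A − λI)^k v = 0 for every generalised eigenvector v of λ).

  λ = 2: largest Jordan block has size 2, contributing (x − 2)^2

So m_A(x) = (x - 2)^2 = x^2 - 4*x + 4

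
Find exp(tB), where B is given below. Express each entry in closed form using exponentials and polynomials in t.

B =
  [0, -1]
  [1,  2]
e^{tB} =
  [-t*exp(t) + exp(t), -t*exp(t)]
  [t*exp(t), t*exp(t) + exp(t)]

Strategy: write B = P · J · P⁻¹ where J is a Jordan canonical form, so e^{tB} = P · e^{tJ} · P⁻¹, and e^{tJ} can be computed block-by-block.

B has Jordan form
J =
  [1, 1]
  [0, 1]
(up to reordering of blocks).

Per-block formulas:
  For a 2×2 Jordan block J_2(1): exp(t · J_2(1)) = e^(1t)·(I + t·N), where N is the 2×2 nilpotent shift.

After assembling e^{tJ} and conjugating by P, we get:

e^{tB} =
  [-t*exp(t) + exp(t), -t*exp(t)]
  [t*exp(t), t*exp(t) + exp(t)]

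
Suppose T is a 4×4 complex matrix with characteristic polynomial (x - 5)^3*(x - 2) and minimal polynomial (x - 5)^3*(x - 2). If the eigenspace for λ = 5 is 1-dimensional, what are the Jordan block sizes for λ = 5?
Block sizes for λ = 5: [3]

Step 1 — from the characteristic polynomial, algebraic multiplicity of λ = 5 is 3. From dim ker(T − (5)·I) = 1, there are exactly 1 Jordan blocks for λ = 5.
Step 2 — from the minimal polynomial, the factor (x − 5)^3 tells us the largest block for λ = 5 has size 3.
Step 3 — with total size 3, 1 blocks, and largest block 3, the block sizes (in nonincreasing order) are [3].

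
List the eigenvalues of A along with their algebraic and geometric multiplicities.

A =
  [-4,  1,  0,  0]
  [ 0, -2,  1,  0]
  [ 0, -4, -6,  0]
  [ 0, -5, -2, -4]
λ = -4: alg = 4, geom = 2

Step 1 — factor the characteristic polynomial to read off the algebraic multiplicities:
  χ_A(x) = (x + 4)^4

Step 2 — compute geometric multiplicities via the rank-nullity identity g(λ) = n − rank(A − λI):
  rank(A − (-4)·I) = 2, so dim ker(A − (-4)·I) = n − 2 = 2

Summary:
  λ = -4: algebraic multiplicity = 4, geometric multiplicity = 2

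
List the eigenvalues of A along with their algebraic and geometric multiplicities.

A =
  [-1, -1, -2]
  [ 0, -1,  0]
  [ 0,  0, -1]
λ = -1: alg = 3, geom = 2

Step 1 — factor the characteristic polynomial to read off the algebraic multiplicities:
  χ_A(x) = (x + 1)^3

Step 2 — compute geometric multiplicities via the rank-nullity identity g(λ) = n − rank(A − λI):
  rank(A − (-1)·I) = 1, so dim ker(A − (-1)·I) = n − 1 = 2

Summary:
  λ = -1: algebraic multiplicity = 3, geometric multiplicity = 2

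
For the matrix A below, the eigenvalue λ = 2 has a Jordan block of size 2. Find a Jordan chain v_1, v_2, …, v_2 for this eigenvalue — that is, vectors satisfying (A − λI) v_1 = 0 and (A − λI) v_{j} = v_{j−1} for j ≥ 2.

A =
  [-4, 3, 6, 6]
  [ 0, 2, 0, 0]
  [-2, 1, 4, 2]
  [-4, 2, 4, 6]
A Jordan chain for λ = 2 of length 2:
v_1 = (-6, 0, -2, -4)ᵀ
v_2 = (1, 0, 0, 0)ᵀ

Let N = A − (2)·I. We want v_2 with N^2 v_2 = 0 but N^1 v_2 ≠ 0; then v_{j-1} := N · v_j for j = 2, …, 2.

Pick v_2 = (1, 0, 0, 0)ᵀ.
Then v_1 = N · v_2 = (-6, 0, -2, -4)ᵀ.

Sanity check: (A − (2)·I) v_1 = (0, 0, 0, 0)ᵀ = 0. ✓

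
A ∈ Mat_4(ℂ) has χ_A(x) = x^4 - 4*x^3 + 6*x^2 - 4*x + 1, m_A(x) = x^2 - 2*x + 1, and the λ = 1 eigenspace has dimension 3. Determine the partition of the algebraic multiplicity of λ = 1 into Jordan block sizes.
Block sizes for λ = 1: [2, 1, 1]

Step 1 — from the characteristic polynomial, algebraic multiplicity of λ = 1 is 4. From dim ker(A − (1)·I) = 3, there are exactly 3 Jordan blocks for λ = 1.
Step 2 — from the minimal polynomial, the factor (x − 1)^2 tells us the largest block for λ = 1 has size 2.
Step 3 — with total size 4, 3 blocks, and largest block 2, the block sizes (in nonincreasing order) are [2, 1, 1].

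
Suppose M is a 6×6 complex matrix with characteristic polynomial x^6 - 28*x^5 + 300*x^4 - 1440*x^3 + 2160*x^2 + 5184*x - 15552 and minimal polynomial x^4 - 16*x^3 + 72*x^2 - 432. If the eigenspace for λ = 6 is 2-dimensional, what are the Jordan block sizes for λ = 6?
Block sizes for λ = 6: [3, 2]

Step 1 — from the characteristic polynomial, algebraic multiplicity of λ = 6 is 5. From dim ker(M − (6)·I) = 2, there are exactly 2 Jordan blocks for λ = 6.
Step 2 — from the minimal polynomial, the factor (x − 6)^3 tells us the largest block for λ = 6 has size 3.
Step 3 — with total size 5, 2 blocks, and largest block 3, the block sizes (in nonincreasing order) are [3, 2].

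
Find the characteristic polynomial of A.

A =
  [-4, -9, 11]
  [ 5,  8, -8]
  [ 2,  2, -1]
x^3 - 3*x^2 + 3*x - 1

Expanding det(x·I − A) (e.g. by cofactor expansion or by noting that A is similar to its Jordan form J, which has the same characteristic polynomial as A) gives
  χ_A(x) = x^3 - 3*x^2 + 3*x - 1
which factors as (x - 1)^3. The eigenvalues (with algebraic multiplicities) are λ = 1 with multiplicity 3.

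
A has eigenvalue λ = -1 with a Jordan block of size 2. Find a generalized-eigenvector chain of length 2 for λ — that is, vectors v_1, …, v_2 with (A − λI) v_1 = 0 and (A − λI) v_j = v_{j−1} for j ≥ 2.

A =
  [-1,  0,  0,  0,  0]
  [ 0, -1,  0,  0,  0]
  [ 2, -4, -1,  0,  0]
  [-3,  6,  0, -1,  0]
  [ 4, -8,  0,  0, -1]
A Jordan chain for λ = -1 of length 2:
v_1 = (0, 0, 2, -3, 4)ᵀ
v_2 = (1, 0, 0, 0, 0)ᵀ

Let N = A − (-1)·I. We want v_2 with N^2 v_2 = 0 but N^1 v_2 ≠ 0; then v_{j-1} := N · v_j for j = 2, …, 2.

Pick v_2 = (1, 0, 0, 0, 0)ᵀ.
Then v_1 = N · v_2 = (0, 0, 2, -3, 4)ᵀ.

Sanity check: (A − (-1)·I) v_1 = (0, 0, 0, 0, 0)ᵀ = 0. ✓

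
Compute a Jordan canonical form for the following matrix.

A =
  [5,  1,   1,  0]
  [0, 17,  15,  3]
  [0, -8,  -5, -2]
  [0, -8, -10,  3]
J_3(5) ⊕ J_1(5)

The characteristic polynomial is
  det(x·I − A) = x^4 - 20*x^3 + 150*x^2 - 500*x + 625 = (x - 5)^4

Eigenvalues and multiplicities (the geometric multiplicity of λ is n − rank(A − λI), which equals the number of Jordan blocks for λ):
  λ = 5: algebraic multiplicity = 4, geometric multiplicity = 2

Determining the block sizes for each eigenvalue:
  λ = 5: with am = 4 and gm = 2, the partition is not yet determined (e.g. several partitions of 4 into 2 parts exist). Let N = A − (5)·I. Computing rank(N^1) = 2, rank(N^2) = 1, rank(N^3) = 0; the number of blocks of size ≥ j is rank(N^{j−1}) − rank(N^j), giving [2, 1, 1]. So we have 1 block(s) of size 3, 1 block(s) of size 1 → block sizes [3, 1]

Assembling the blocks gives a Jordan form
J =
  [5, 1, 0, 0]
  [0, 5, 1, 0]
  [0, 0, 5, 0]
  [0, 0, 0, 5]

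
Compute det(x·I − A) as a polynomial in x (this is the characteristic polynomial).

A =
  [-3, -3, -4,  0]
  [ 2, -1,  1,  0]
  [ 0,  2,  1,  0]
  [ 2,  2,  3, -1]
x^4 + 4*x^3 + 6*x^2 + 4*x + 1

Expanding det(x·I − A) (e.g. by cofactor expansion or by noting that A is similar to its Jordan form J, which has the same characteristic polynomial as A) gives
  χ_A(x) = x^4 + 4*x^3 + 6*x^2 + 4*x + 1
which factors as (x + 1)^4. The eigenvalues (with algebraic multiplicities) are λ = -1 with multiplicity 4.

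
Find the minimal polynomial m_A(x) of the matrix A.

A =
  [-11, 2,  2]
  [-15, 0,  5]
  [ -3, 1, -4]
x^2 + 10*x + 25

The characteristic polynomial is χ_A(x) = (x + 5)^3, so the eigenvalues are known. The minimal polynomial is
  m_A(x) = Π_λ (x − λ)^{k_λ}
where k_λ is the size of the *largest* Jordan block for λ (equivalently, the smallest k with (A − λI)^k v = 0 for every generalised eigenvector v of λ).

  λ = -5: largest Jordan block has size 2, contributing (x + 5)^2

So m_A(x) = (x + 5)^2 = x^2 + 10*x + 25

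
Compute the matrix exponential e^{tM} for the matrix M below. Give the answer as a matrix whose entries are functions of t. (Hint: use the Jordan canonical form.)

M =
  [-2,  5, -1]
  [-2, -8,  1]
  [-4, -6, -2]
e^{tM} =
  [-t^2*exp(-4*t) + 2*t*exp(-4*t) + exp(-4*t), -2*t^2*exp(-4*t) + 5*t*exp(-4*t), t^2*exp(-4*t)/2 - t*exp(-4*t)]
  [-2*t*exp(-4*t), -4*t*exp(-4*t) + exp(-4*t), t*exp(-4*t)]
  [-2*t^2*exp(-4*t) - 4*t*exp(-4*t), -4*t^2*exp(-4*t) - 6*t*exp(-4*t), t^2*exp(-4*t) + 2*t*exp(-4*t) + exp(-4*t)]

Strategy: write M = P · J · P⁻¹ where J is a Jordan canonical form, so e^{tM} = P · e^{tJ} · P⁻¹, and e^{tJ} can be computed block-by-block.

M has Jordan form
J =
  [-4,  1,  0]
  [ 0, -4,  1]
  [ 0,  0, -4]
(up to reordering of blocks).

Per-block formulas:
  For a 3×3 Jordan block J_3(-4): exp(t · J_3(-4)) = e^(-4t)·(I + t·N + (t^2/2)·N^2), where N is the 3×3 nilpotent shift.

After assembling e^{tJ} and conjugating by P, we get:

e^{tM} =
  [-t^2*exp(-4*t) + 2*t*exp(-4*t) + exp(-4*t), -2*t^2*exp(-4*t) + 5*t*exp(-4*t), t^2*exp(-4*t)/2 - t*exp(-4*t)]
  [-2*t*exp(-4*t), -4*t*exp(-4*t) + exp(-4*t), t*exp(-4*t)]
  [-2*t^2*exp(-4*t) - 4*t*exp(-4*t), -4*t^2*exp(-4*t) - 6*t*exp(-4*t), t^2*exp(-4*t) + 2*t*exp(-4*t) + exp(-4*t)]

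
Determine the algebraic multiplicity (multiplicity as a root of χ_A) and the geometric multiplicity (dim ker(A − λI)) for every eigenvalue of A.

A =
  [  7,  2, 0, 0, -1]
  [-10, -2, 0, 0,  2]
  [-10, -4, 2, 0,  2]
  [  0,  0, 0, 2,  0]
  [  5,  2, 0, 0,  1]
λ = 2: alg = 5, geom = 4

Step 1 — factor the characteristic polynomial to read off the algebraic multiplicities:
  χ_A(x) = (x - 2)^5

Step 2 — compute geometric multiplicities via the rank-nullity identity g(λ) = n − rank(A − λI):
  rank(A − (2)·I) = 1, so dim ker(A − (2)·I) = n − 1 = 4

Summary:
  λ = 2: algebraic multiplicity = 5, geometric multiplicity = 4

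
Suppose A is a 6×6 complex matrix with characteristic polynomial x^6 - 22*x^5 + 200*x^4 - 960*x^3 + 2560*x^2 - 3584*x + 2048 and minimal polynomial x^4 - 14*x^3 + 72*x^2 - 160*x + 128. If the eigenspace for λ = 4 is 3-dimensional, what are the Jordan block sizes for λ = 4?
Block sizes for λ = 4: [3, 1, 1]

Step 1 — from the characteristic polynomial, algebraic multiplicity of λ = 4 is 5. From dim ker(A − (4)·I) = 3, there are exactly 3 Jordan blocks for λ = 4.
Step 2 — from the minimal polynomial, the factor (x − 4)^3 tells us the largest block for λ = 4 has size 3.
Step 3 — with total size 5, 3 blocks, and largest block 3, the block sizes (in nonincreasing order) are [3, 1, 1].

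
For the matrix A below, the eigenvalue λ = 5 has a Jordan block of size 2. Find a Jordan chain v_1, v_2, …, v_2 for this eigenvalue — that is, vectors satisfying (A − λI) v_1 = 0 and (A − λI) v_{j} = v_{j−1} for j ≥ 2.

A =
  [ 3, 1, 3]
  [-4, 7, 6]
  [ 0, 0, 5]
A Jordan chain for λ = 5 of length 2:
v_1 = (-2, -4, 0)ᵀ
v_2 = (1, 0, 0)ᵀ

Let N = A − (5)·I. We want v_2 with N^2 v_2 = 0 but N^1 v_2 ≠ 0; then v_{j-1} := N · v_j for j = 2, …, 2.

Pick v_2 = (1, 0, 0)ᵀ.
Then v_1 = N · v_2 = (-2, -4, 0)ᵀ.

Sanity check: (A − (5)·I) v_1 = (0, 0, 0)ᵀ = 0. ✓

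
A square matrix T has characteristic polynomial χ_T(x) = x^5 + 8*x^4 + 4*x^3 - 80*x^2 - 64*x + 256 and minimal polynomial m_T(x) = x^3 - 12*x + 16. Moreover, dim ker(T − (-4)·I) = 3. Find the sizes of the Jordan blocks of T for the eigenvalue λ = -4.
Block sizes for λ = -4: [1, 1, 1]

Step 1 — from the characteristic polynomial, algebraic multiplicity of λ = -4 is 3. From dim ker(T − (-4)·I) = 3, there are exactly 3 Jordan blocks for λ = -4.
Step 2 — from the minimal polynomial, the factor (x + 4) tells us the largest block for λ = -4 has size 1.
Step 3 — with total size 3, 3 blocks, and largest block 1, the block sizes (in nonincreasing order) are [1, 1, 1].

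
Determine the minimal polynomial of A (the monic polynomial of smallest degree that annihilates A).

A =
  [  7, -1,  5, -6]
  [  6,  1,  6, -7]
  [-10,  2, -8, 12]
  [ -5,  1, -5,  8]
x^3 - 6*x^2 + 12*x - 8

The characteristic polynomial is χ_A(x) = (x - 2)^4, so the eigenvalues are known. The minimal polynomial is
  m_A(x) = Π_λ (x − λ)^{k_λ}
where k_λ is the size of the *largest* Jordan block for λ (equivalently, the smallest k with (A − λI)^k v = 0 for every generalised eigenvector v of λ).

  λ = 2: largest Jordan block has size 3, contributing (x − 2)^3

So m_A(x) = (x - 2)^3 = x^3 - 6*x^2 + 12*x - 8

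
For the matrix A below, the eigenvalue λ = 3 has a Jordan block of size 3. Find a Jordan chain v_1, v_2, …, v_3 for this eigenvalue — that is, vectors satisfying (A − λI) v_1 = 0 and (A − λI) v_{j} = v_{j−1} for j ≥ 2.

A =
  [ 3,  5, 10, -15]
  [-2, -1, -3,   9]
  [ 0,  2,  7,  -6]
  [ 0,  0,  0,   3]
A Jordan chain for λ = 3 of length 3:
v_1 = (-10, 8, -4, 0)ᵀ
v_2 = (0, -2, 0, 0)ᵀ
v_3 = (1, 0, 0, 0)ᵀ

Let N = A − (3)·I. We want v_3 with N^3 v_3 = 0 but N^2 v_3 ≠ 0; then v_{j-1} := N · v_j for j = 3, …, 2.

Pick v_3 = (1, 0, 0, 0)ᵀ.
Then v_2 = N · v_3 = (0, -2, 0, 0)ᵀ.
Then v_1 = N · v_2 = (-10, 8, -4, 0)ᵀ.

Sanity check: (A − (3)·I) v_1 = (0, 0, 0, 0)ᵀ = 0. ✓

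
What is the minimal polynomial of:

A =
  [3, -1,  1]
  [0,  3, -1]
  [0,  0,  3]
x^3 - 9*x^2 + 27*x - 27

The characteristic polynomial is χ_A(x) = (x - 3)^3, so the eigenvalues are known. The minimal polynomial is
  m_A(x) = Π_λ (x − λ)^{k_λ}
where k_λ is the size of the *largest* Jordan block for λ (equivalently, the smallest k with (A − λI)^k v = 0 for every generalised eigenvector v of λ).

  λ = 3: largest Jordan block has size 3, contributing (x − 3)^3

So m_A(x) = (x - 3)^3 = x^3 - 9*x^2 + 27*x - 27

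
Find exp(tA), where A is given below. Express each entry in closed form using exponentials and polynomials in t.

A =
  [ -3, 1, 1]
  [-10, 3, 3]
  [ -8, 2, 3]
e^{tA} =
  [-t^2*exp(t) - 4*t*exp(t) + exp(t), t*exp(t), t^2*exp(t)/2 + t*exp(t)]
  [-2*t^2*exp(t) - 10*t*exp(t), 2*t*exp(t) + exp(t), t^2*exp(t) + 3*t*exp(t)]
  [-2*t^2*exp(t) - 8*t*exp(t), 2*t*exp(t), t^2*exp(t) + 2*t*exp(t) + exp(t)]

Strategy: write A = P · J · P⁻¹ where J is a Jordan canonical form, so e^{tA} = P · e^{tJ} · P⁻¹, and e^{tJ} can be computed block-by-block.

A has Jordan form
J =
  [1, 1, 0]
  [0, 1, 1]
  [0, 0, 1]
(up to reordering of blocks).

Per-block formulas:
  For a 3×3 Jordan block J_3(1): exp(t · J_3(1)) = e^(1t)·(I + t·N + (t^2/2)·N^2), where N is the 3×3 nilpotent shift.

After assembling e^{tJ} and conjugating by P, we get:

e^{tA} =
  [-t^2*exp(t) - 4*t*exp(t) + exp(t), t*exp(t), t^2*exp(t)/2 + t*exp(t)]
  [-2*t^2*exp(t) - 10*t*exp(t), 2*t*exp(t) + exp(t), t^2*exp(t) + 3*t*exp(t)]
  [-2*t^2*exp(t) - 8*t*exp(t), 2*t*exp(t), t^2*exp(t) + 2*t*exp(t) + exp(t)]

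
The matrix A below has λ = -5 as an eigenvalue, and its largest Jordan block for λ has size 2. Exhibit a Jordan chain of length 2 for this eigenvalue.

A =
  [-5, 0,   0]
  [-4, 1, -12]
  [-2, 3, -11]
A Jordan chain for λ = -5 of length 2:
v_1 = (0, -4, -2)ᵀ
v_2 = (1, 0, 0)ᵀ

Let N = A − (-5)·I. We want v_2 with N^2 v_2 = 0 but N^1 v_2 ≠ 0; then v_{j-1} := N · v_j for j = 2, …, 2.

Pick v_2 = (1, 0, 0)ᵀ.
Then v_1 = N · v_2 = (0, -4, -2)ᵀ.

Sanity check: (A − (-5)·I) v_1 = (0, 0, 0)ᵀ = 0. ✓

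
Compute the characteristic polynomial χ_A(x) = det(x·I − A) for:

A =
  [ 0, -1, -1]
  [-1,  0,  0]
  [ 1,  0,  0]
x^3

Expanding det(x·I − A) (e.g. by cofactor expansion or by noting that A is similar to its Jordan form J, which has the same characteristic polynomial as A) gives
  χ_A(x) = x^3
which factors as x^3. The eigenvalues (with algebraic multiplicities) are λ = 0 with multiplicity 3.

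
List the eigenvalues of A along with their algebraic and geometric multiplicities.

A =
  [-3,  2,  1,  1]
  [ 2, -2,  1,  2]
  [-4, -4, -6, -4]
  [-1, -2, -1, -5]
λ = -4: alg = 4, geom = 2

Step 1 — factor the characteristic polynomial to read off the algebraic multiplicities:
  χ_A(x) = (x + 4)^4

Step 2 — compute geometric multiplicities via the rank-nullity identity g(λ) = n − rank(A − λI):
  rank(A − (-4)·I) = 2, so dim ker(A − (-4)·I) = n − 2 = 2

Summary:
  λ = -4: algebraic multiplicity = 4, geometric multiplicity = 2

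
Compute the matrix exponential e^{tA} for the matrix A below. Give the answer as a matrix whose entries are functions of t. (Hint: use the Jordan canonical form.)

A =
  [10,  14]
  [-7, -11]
e^{tA} =
  [2*exp(3*t) - exp(-4*t), 2*exp(3*t) - 2*exp(-4*t)]
  [-exp(3*t) + exp(-4*t), -exp(3*t) + 2*exp(-4*t)]

Strategy: write A = P · J · P⁻¹ where J is a Jordan canonical form, so e^{tA} = P · e^{tJ} · P⁻¹, and e^{tJ} can be computed block-by-block.

A has Jordan form
J =
  [-4, 0]
  [ 0, 3]
(up to reordering of blocks).

Per-block formulas:
  For a 1×1 block at λ = 3: exp(t · [3]) = [e^(3t)].
  For a 1×1 block at λ = -4: exp(t · [-4]) = [e^(-4t)].

After assembling e^{tJ} and conjugating by P, we get:

e^{tA} =
  [2*exp(3*t) - exp(-4*t), 2*exp(3*t) - 2*exp(-4*t)]
  [-exp(3*t) + exp(-4*t), -exp(3*t) + 2*exp(-4*t)]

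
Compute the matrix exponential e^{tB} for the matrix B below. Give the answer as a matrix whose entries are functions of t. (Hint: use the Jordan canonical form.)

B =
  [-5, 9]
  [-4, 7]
e^{tB} =
  [-6*t*exp(t) + exp(t), 9*t*exp(t)]
  [-4*t*exp(t), 6*t*exp(t) + exp(t)]

Strategy: write B = P · J · P⁻¹ where J is a Jordan canonical form, so e^{tB} = P · e^{tJ} · P⁻¹, and e^{tJ} can be computed block-by-block.

B has Jordan form
J =
  [1, 1]
  [0, 1]
(up to reordering of blocks).

Per-block formulas:
  For a 2×2 Jordan block J_2(1): exp(t · J_2(1)) = e^(1t)·(I + t·N), where N is the 2×2 nilpotent shift.

After assembling e^{tJ} and conjugating by P, we get:

e^{tB} =
  [-6*t*exp(t) + exp(t), 9*t*exp(t)]
  [-4*t*exp(t), 6*t*exp(t) + exp(t)]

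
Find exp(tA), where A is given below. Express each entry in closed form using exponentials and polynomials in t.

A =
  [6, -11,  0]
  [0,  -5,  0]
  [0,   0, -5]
e^{tA} =
  [exp(6*t), -exp(6*t) + exp(-5*t), 0]
  [0, exp(-5*t), 0]
  [0, 0, exp(-5*t)]

Strategy: write A = P · J · P⁻¹ where J is a Jordan canonical form, so e^{tA} = P · e^{tJ} · P⁻¹, and e^{tJ} can be computed block-by-block.

A has Jordan form
J =
  [-5,  0, 0]
  [ 0, -5, 0]
  [ 0,  0, 6]
(up to reordering of blocks).

Per-block formulas:
  For a 1×1 block at λ = 6: exp(t · [6]) = [e^(6t)].
  For a 1×1 block at λ = -5: exp(t · [-5]) = [e^(-5t)].

After assembling e^{tJ} and conjugating by P, we get:

e^{tA} =
  [exp(6*t), -exp(6*t) + exp(-5*t), 0]
  [0, exp(-5*t), 0]
  [0, 0, exp(-5*t)]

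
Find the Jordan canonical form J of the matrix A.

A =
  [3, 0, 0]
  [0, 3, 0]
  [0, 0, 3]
J_1(3) ⊕ J_1(3) ⊕ J_1(3)

The characteristic polynomial is
  det(x·I − A) = x^3 - 9*x^2 + 27*x - 27 = (x - 3)^3

Eigenvalues and multiplicities (the geometric multiplicity of λ is n − rank(A − λI), which equals the number of Jordan blocks for λ):
  λ = 3: algebraic multiplicity = 3, geometric multiplicity = 3

Determining the block sizes for each eigenvalue:
  λ = 3: gm = am = 3, so every block has size 1 → block sizes [1, 1, 1]

Assembling the blocks gives a Jordan form
J =
  [3, 0, 0]
  [0, 3, 0]
  [0, 0, 3]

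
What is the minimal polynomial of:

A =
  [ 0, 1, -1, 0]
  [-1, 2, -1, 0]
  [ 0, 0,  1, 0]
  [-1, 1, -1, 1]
x^2 - 2*x + 1

The characteristic polynomial is χ_A(x) = (x - 1)^4, so the eigenvalues are known. The minimal polynomial is
  m_A(x) = Π_λ (x − λ)^{k_λ}
where k_λ is the size of the *largest* Jordan block for λ (equivalently, the smallest k with (A − λI)^k v = 0 for every generalised eigenvector v of λ).

  λ = 1: largest Jordan block has size 2, contributing (x − 1)^2

So m_A(x) = (x - 1)^2 = x^2 - 2*x + 1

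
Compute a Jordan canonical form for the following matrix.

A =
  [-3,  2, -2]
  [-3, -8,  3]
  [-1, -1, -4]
J_2(-5) ⊕ J_1(-5)

The characteristic polynomial is
  det(x·I − A) = x^3 + 15*x^2 + 75*x + 125 = (x + 5)^3

Eigenvalues and multiplicities (the geometric multiplicity of λ is n − rank(A − λI), which equals the number of Jordan blocks for λ):
  λ = -5: algebraic multiplicity = 3, geometric multiplicity = 2

Determining the block sizes for each eigenvalue:
  λ = -5: 2 blocks summing to 3 forces exactly one block of size 2 and the rest size 1 → block sizes [2, 1]

Assembling the blocks gives a Jordan form
J =
  [-5,  1,  0]
  [ 0, -5,  0]
  [ 0,  0, -5]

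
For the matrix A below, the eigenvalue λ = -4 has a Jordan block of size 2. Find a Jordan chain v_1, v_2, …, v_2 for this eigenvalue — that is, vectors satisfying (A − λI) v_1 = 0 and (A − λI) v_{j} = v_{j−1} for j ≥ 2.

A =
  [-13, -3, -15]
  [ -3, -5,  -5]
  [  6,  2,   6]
A Jordan chain for λ = -4 of length 2:
v_1 = (-9, -3, 6)ᵀ
v_2 = (1, 0, 0)ᵀ

Let N = A − (-4)·I. We want v_2 with N^2 v_2 = 0 but N^1 v_2 ≠ 0; then v_{j-1} := N · v_j for j = 2, …, 2.

Pick v_2 = (1, 0, 0)ᵀ.
Then v_1 = N · v_2 = (-9, -3, 6)ᵀ.

Sanity check: (A − (-4)·I) v_1 = (0, 0, 0)ᵀ = 0. ✓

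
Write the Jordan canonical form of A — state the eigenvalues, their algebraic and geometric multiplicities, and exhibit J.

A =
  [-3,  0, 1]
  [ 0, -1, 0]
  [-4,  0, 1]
J_2(-1) ⊕ J_1(-1)

The characteristic polynomial is
  det(x·I − A) = x^3 + 3*x^2 + 3*x + 1 = (x + 1)^3

Eigenvalues and multiplicities (the geometric multiplicity of λ is n − rank(A − λI), which equals the number of Jordan blocks for λ):
  λ = -1: algebraic multiplicity = 3, geometric multiplicity = 2

Determining the block sizes for each eigenvalue:
  λ = -1: 2 blocks summing to 3 forces exactly one block of size 2 and the rest size 1 → block sizes [2, 1]

Assembling the blocks gives a Jordan form
J =
  [-1,  1,  0]
  [ 0, -1,  0]
  [ 0,  0, -1]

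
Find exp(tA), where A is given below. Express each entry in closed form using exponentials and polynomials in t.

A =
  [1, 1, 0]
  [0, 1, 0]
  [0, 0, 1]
e^{tA} =
  [exp(t), t*exp(t), 0]
  [0, exp(t), 0]
  [0, 0, exp(t)]

Strategy: write A = P · J · P⁻¹ where J is a Jordan canonical form, so e^{tA} = P · e^{tJ} · P⁻¹, and e^{tJ} can be computed block-by-block.

A has Jordan form
J =
  [1, 1, 0]
  [0, 1, 0]
  [0, 0, 1]
(up to reordering of blocks).

Per-block formulas:
  For a 1×1 block at λ = 1: exp(t · [1]) = [e^(1t)].
  For a 2×2 Jordan block J_2(1): exp(t · J_2(1)) = e^(1t)·(I + t·N), where N is the 2×2 nilpotent shift.

After assembling e^{tJ} and conjugating by P, we get:

e^{tA} =
  [exp(t), t*exp(t), 0]
  [0, exp(t), 0]
  [0, 0, exp(t)]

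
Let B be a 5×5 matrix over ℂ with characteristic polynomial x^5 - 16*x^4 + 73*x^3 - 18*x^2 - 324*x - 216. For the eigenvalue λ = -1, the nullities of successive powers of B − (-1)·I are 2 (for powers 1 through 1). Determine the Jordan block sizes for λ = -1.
Block sizes for λ = -1: [1, 1]

From the dimensions of kernels of powers, the number of Jordan blocks of size at least j is d_j − d_{j−1} where d_j = dim ker(N^j) (with d_0 = 0). Computing the differences gives [2].
The number of blocks of size exactly k is (#blocks of size ≥ k) − (#blocks of size ≥ k + 1), so the partition is: 2 block(s) of size 1.
In nonincreasing order the block sizes are [1, 1].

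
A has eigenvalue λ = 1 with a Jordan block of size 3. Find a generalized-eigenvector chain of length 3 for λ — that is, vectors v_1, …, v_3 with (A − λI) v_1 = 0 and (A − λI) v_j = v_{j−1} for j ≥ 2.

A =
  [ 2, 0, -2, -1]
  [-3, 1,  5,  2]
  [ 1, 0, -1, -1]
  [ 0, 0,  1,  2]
A Jordan chain for λ = 1 of length 3:
v_1 = (-1, 2, -1, 1)ᵀ
v_2 = (1, -3, 1, 0)ᵀ
v_3 = (1, 0, 0, 0)ᵀ

Let N = A − (1)·I. We want v_3 with N^3 v_3 = 0 but N^2 v_3 ≠ 0; then v_{j-1} := N · v_j for j = 3, …, 2.

Pick v_3 = (1, 0, 0, 0)ᵀ.
Then v_2 = N · v_3 = (1, -3, 1, 0)ᵀ.
Then v_1 = N · v_2 = (-1, 2, -1, 1)ᵀ.

Sanity check: (A − (1)·I) v_1 = (0, 0, 0, 0)ᵀ = 0. ✓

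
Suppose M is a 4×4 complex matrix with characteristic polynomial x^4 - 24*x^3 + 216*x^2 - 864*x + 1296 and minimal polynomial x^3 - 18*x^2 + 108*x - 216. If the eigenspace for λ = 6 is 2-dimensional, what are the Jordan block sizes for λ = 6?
Block sizes for λ = 6: [3, 1]

Step 1 — from the characteristic polynomial, algebraic multiplicity of λ = 6 is 4. From dim ker(M − (6)·I) = 2, there are exactly 2 Jordan blocks for λ = 6.
Step 2 — from the minimal polynomial, the factor (x − 6)^3 tells us the largest block for λ = 6 has size 3.
Step 3 — with total size 4, 2 blocks, and largest block 3, the block sizes (in nonincreasing order) are [3, 1].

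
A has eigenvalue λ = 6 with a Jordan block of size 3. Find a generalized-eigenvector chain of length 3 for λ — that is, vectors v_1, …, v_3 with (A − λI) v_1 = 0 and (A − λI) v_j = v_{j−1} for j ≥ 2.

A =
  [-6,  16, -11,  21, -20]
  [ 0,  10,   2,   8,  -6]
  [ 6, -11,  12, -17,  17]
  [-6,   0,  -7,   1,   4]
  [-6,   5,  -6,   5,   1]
A Jordan chain for λ = 6 of length 3:
v_1 = (1, 0, -1, 1, 1)ᵀ
v_2 = (-1, -2, 0, 1, 0)ᵀ
v_3 = (1, 0, -1, 0, 0)ᵀ

Let N = A − (6)·I. We want v_3 with N^3 v_3 = 0 but N^2 v_3 ≠ 0; then v_{j-1} := N · v_j for j = 3, …, 2.

Pick v_3 = (1, 0, -1, 0, 0)ᵀ.
Then v_2 = N · v_3 = (-1, -2, 0, 1, 0)ᵀ.
Then v_1 = N · v_2 = (1, 0, -1, 1, 1)ᵀ.

Sanity check: (A − (6)·I) v_1 = (0, 0, 0, 0, 0)ᵀ = 0. ✓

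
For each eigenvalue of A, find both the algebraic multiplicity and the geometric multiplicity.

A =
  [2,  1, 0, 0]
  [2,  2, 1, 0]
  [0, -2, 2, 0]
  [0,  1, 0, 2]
λ = 2: alg = 4, geom = 2

Step 1 — factor the characteristic polynomial to read off the algebraic multiplicities:
  χ_A(x) = (x - 2)^4

Step 2 — compute geometric multiplicities via the rank-nullity identity g(λ) = n − rank(A − λI):
  rank(A − (2)·I) = 2, so dim ker(A − (2)·I) = n − 2 = 2

Summary:
  λ = 2: algebraic multiplicity = 4, geometric multiplicity = 2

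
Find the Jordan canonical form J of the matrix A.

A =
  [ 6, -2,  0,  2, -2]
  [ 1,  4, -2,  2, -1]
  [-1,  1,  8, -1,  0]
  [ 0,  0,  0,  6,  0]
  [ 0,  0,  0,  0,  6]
J_3(6) ⊕ J_1(6) ⊕ J_1(6)

The characteristic polynomial is
  det(x·I − A) = x^5 - 30*x^4 + 360*x^3 - 2160*x^2 + 6480*x - 7776 = (x - 6)^5

Eigenvalues and multiplicities (the geometric multiplicity of λ is n − rank(A − λI), which equals the number of Jordan blocks for λ):
  λ = 6: algebraic multiplicity = 5, geometric multiplicity = 3

Determining the block sizes for each eigenvalue:
  λ = 6: with am = 5 and gm = 3, the partition is not yet determined (e.g. several partitions of 5 into 3 parts exist). Let N = A − (6)·I. Computing rank(N^1) = 2, rank(N^2) = 1, rank(N^3) = 0; the number of blocks of size ≥ j is rank(N^{j−1}) − rank(N^j), giving [3, 1, 1]. So we have 1 block(s) of size 3, 2 block(s) of size 1 → block sizes [3, 1, 1]

Assembling the blocks gives a Jordan form
J =
  [6, 1, 0, 0, 0]
  [0, 6, 1, 0, 0]
  [0, 0, 6, 0, 0]
  [0, 0, 0, 6, 0]
  [0, 0, 0, 0, 6]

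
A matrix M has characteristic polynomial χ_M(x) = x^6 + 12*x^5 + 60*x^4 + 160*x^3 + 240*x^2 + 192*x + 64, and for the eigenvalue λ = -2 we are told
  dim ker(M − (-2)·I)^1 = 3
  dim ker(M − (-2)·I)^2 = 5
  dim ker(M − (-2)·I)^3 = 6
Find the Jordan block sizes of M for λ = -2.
Block sizes for λ = -2: [3, 2, 1]

From the dimensions of kernels of powers, the number of Jordan blocks of size at least j is d_j − d_{j−1} where d_j = dim ker(N^j) (with d_0 = 0). Computing the differences gives [3, 2, 1].
The number of blocks of size exactly k is (#blocks of size ≥ k) − (#blocks of size ≥ k + 1), so the partition is: 1 block(s) of size 1, 1 block(s) of size 2, 1 block(s) of size 3.
In nonincreasing order the block sizes are [3, 2, 1].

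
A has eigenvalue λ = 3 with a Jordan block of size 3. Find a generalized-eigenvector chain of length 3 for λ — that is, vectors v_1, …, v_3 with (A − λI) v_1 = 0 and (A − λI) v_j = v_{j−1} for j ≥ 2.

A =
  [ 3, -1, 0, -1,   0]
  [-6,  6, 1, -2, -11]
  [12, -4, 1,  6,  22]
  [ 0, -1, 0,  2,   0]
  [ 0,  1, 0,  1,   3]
A Jordan chain for λ = 3 of length 3:
v_1 = (6, -6, 0, 6, -6)ᵀ
v_2 = (0, -6, 12, 0, 0)ᵀ
v_3 = (1, 0, 0, 0, 0)ᵀ

Let N = A − (3)·I. We want v_3 with N^3 v_3 = 0 but N^2 v_3 ≠ 0; then v_{j-1} := N · v_j for j = 3, …, 2.

Pick v_3 = (1, 0, 0, 0, 0)ᵀ.
Then v_2 = N · v_3 = (0, -6, 12, 0, 0)ᵀ.
Then v_1 = N · v_2 = (6, -6, 0, 6, -6)ᵀ.

Sanity check: (A − (3)·I) v_1 = (0, 0, 0, 0, 0)ᵀ = 0. ✓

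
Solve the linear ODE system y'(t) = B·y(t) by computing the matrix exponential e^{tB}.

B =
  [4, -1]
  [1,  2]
e^{tB} =
  [t*exp(3*t) + exp(3*t), -t*exp(3*t)]
  [t*exp(3*t), -t*exp(3*t) + exp(3*t)]

Strategy: write B = P · J · P⁻¹ where J is a Jordan canonical form, so e^{tB} = P · e^{tJ} · P⁻¹, and e^{tJ} can be computed block-by-block.

B has Jordan form
J =
  [3, 1]
  [0, 3]
(up to reordering of blocks).

Per-block formulas:
  For a 2×2 Jordan block J_2(3): exp(t · J_2(3)) = e^(3t)·(I + t·N), where N is the 2×2 nilpotent shift.

After assembling e^{tJ} and conjugating by P, we get:

e^{tB} =
  [t*exp(3*t) + exp(3*t), -t*exp(3*t)]
  [t*exp(3*t), -t*exp(3*t) + exp(3*t)]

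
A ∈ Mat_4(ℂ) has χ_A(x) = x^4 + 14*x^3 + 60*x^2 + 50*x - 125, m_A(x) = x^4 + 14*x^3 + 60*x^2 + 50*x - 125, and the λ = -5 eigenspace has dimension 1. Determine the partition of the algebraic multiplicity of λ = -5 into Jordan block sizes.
Block sizes for λ = -5: [3]

Step 1 — from the characteristic polynomial, algebraic multiplicity of λ = -5 is 3. From dim ker(A − (-5)·I) = 1, there are exactly 1 Jordan blocks for λ = -5.
Step 2 — from the minimal polynomial, the factor (x + 5)^3 tells us the largest block for λ = -5 has size 3.
Step 3 — with total size 3, 1 blocks, and largest block 3, the block sizes (in nonincreasing order) are [3].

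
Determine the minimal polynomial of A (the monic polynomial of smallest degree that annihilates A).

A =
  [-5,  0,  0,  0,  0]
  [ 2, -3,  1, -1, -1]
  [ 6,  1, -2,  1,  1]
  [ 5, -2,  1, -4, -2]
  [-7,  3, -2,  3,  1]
x^4 + 11*x^3 + 42*x^2 + 68*x + 40

The characteristic polynomial is χ_A(x) = (x + 2)^4*(x + 5), so the eigenvalues are known. The minimal polynomial is
  m_A(x) = Π_λ (x − λ)^{k_λ}
where k_λ is the size of the *largest* Jordan block for λ (equivalently, the smallest k with (A − λI)^k v = 0 for every generalised eigenvector v of λ).

  λ = -5: largest Jordan block has size 1, contributing (x + 5)
  λ = -2: largest Jordan block has size 3, contributing (x + 2)^3

So m_A(x) = (x + 2)^3*(x + 5) = x^4 + 11*x^3 + 42*x^2 + 68*x + 40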